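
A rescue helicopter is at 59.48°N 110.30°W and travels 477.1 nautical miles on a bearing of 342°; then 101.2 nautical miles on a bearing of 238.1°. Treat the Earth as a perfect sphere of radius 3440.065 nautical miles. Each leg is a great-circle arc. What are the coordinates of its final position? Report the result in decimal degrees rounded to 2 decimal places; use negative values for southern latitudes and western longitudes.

latitude 65.99°, longitude -120.07°

Apply the spherical direct solution leg by leg, carrying full precision between legs.
Leg 1: from (59.48°, -110.30°), δ = 477.1/3440.065 = 0.138689 rad, θ = 342° → φ = 66.92°, λ = -116.56°.
Leg 2: from (66.92°, -116.56°), δ = 101.2/3440.065 = 0.029418 rad, θ = 238.1° → φ = 65.99°, λ = -120.07°.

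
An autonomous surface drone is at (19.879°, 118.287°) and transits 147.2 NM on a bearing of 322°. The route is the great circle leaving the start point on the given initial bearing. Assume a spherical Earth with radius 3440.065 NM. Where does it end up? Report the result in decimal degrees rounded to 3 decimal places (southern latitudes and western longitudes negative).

Angular distance δ = d/R = 147.2 / 3440.065 = 0.042790 rad.
Start latitude φ₁ = 0.346954 rad; initial bearing θ = 5.619960 rad.
sin φ₂ = sin φ₁ cos δ + cos φ₁ sin δ cos θ = (0.340035)(0.999085) + (0.940413)(0.042777)(0.788011) = 0.371424
φ₂ = asin(0.371424) = 0.380542 rad = 21.803°.
Then Δλ = atan2(-0.024767, 0.872788) = -0.028369 rad, from sin θ sin δ cos φ₁ over cos δ − sin φ₁ sin φ₂.
λ₂ = λ₁ + Δλ = 116.662°.

latitude 21.803°, longitude 116.662°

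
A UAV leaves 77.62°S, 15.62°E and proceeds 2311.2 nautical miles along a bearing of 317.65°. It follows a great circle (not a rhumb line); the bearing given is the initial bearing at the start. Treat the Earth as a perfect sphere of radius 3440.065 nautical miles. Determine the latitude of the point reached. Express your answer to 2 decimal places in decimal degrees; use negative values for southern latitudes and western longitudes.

latitude -41.75°

The arc subtends δ = 2311.2/3440.065 = 0.671848 rad at the centre.
With φ₁ = -77.62° = -1.354725 rad and θ = 317.65° = 5.544038 rad:
sin φ₂ = sin φ₁ cos δ + cos φ₁ sin δ cos θ = (-0.976747)(0.782673) + (0.214394)(0.622433)(0.739043) = -0.665851
φ₂ = asin(-0.665851) = -0.728634 rad = -41.75°.
Δλ = atan2( sin θ sin δ cos φ₁ , cos δ − sin φ₁ sin φ₂ ) = atan2(-0.089897, 0.132305) = -0.596814 rad = -34.19°.
λ₂ = 15.62° + -34.19° = -18.57°.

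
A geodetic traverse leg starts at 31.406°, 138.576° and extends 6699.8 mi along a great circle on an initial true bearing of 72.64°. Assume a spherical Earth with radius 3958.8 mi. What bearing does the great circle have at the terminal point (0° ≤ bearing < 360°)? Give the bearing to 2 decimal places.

final bearing 123.94°

The arc subtends δ = 6699.8/3958.8 = 1.692382 rad at the centre.
Start latitude φ₁ = 0.548138 rad; initial bearing θ = 1.267807 rad.
sin φ₂ = sin φ₁ cos δ + cos φ₁ sin δ cos θ = (0.521099)(-0.121286) + (0.853496)(0.992618)(0.298375) = 0.189580
φ₂ = asin(0.189580) = 0.190734 rad = 10.928°.
Δλ = atan2( sin θ sin δ cos φ₁ , cos δ − sin φ₁ sin φ₂ ) = atan2(0.808605, -0.220076) = 1.836527 rad = 105.225°.
λ₂ = 138.576° + 105.225° = 243.801°, normalized to (−180°, 180°] → -116.199°.
The forward bearing on arrival equals the back-azimuth from the destination plus 180°.
Back-azimuth from P₂ (10.93°, -116.20°) to P₁ (31.41°, 138.58°), with Δλ' = λ₁ − λ₂ = 254.77°: atan2( sin Δλ' cos φ₁ , cos φ₂ sin φ₁ − sin φ₂ cos φ₁ cos Δλ' ) = 303.94°.
Final bearing = (303.94° + 180°) mod 360° = 123.94°.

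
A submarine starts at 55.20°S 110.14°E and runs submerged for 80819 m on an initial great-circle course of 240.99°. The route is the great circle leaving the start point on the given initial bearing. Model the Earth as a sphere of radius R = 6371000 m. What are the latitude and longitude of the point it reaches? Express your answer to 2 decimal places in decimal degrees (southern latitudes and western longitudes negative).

Angular distance δ = d/R = 80819 / 6371000 = 0.012685 rad.
Start latitude φ₁ = -0.963422 rad; initial bearing θ = 4.206069 rad.
Applying the spherical law of cosines for sides, sin φ₂ = sin φ₁ cos δ + cos φ₁ sin δ cos θ = -0.824594, so φ₂ = -55.55°.
Δλ = atan2( sin θ sin δ cos φ₁ , cos δ − sin φ₁ sin φ₂ ) = atan2(-0.006331, 0.322805) = -0.019611 rad = -1.12°.
Hence λ₂ = 110.14° + -1.12° = 109.02°.

latitude -55.55°, longitude 109.02°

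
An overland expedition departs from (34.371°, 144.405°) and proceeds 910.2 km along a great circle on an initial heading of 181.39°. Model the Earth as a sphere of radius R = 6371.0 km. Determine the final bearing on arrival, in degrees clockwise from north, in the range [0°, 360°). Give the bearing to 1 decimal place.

The arc subtends δ = 910.2/6371 = 0.142866 rad at the centre.
Start latitude φ₁ = 0.599887 rad; initial bearing θ = 3.165853 rad.
Destination latitude: φ₂ = arcsin( sin φ₁ cos δ + cos φ₁ sin δ cos θ ) = arcsin(0.441311) = 26.188°.
Δλ = atan2( sin θ sin δ cos φ₁ , cos δ − sin φ₁ sin φ₂ ) = atan2(-0.002851, 0.740670) = -0.003849 rad = -0.221°.
λ₂ = λ₁ + Δλ = 144.184°.
The forward bearing on arrival equals the back-azimuth from the destination plus 180°.
Back-azimuth from P₂ (26.2°, 144.2°) to P₁ (34.4°, 144.4°), with Δλ' = λ₁ − λ₂ = 0.2°: atan2( sin Δλ' cos φ₁ , cos φ₂ sin φ₁ − sin φ₂ cos φ₁ cos Δλ' ) = 1.3°.
Final bearing = (1.3° + 180°) mod 360° = 181.3°.

final bearing 181.3°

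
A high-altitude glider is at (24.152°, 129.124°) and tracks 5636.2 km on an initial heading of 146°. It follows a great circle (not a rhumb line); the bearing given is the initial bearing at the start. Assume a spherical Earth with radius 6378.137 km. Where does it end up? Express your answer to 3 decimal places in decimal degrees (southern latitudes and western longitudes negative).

Central angle δ = d/R = 0.883675 rad.
Start latitude φ₁ = 0.421532 rad; initial bearing θ = 2.548181 rad.
Applying the spherical law of cosines for sides, sin φ₂ = sin φ₁ cos δ + cos φ₁ sin δ cos θ = -0.325270, so φ₂ = -18.982°.
Δλ = atan2( sin θ sin δ cos φ₁ , cos δ − sin φ₁ sin φ₂ ) = atan2(0.394456, 0.767401) = 0.474797 rad = 27.204°.
λ₂ = λ₁ + Δλ = 156.328°.

latitude -18.982°, longitude 156.328°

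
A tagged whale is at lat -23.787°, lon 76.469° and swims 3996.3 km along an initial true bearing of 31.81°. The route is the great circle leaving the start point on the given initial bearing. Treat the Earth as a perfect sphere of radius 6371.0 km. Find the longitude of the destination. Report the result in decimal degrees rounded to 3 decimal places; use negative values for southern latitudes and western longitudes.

longitude 94.650°

δ = 3996.3/6371 = 0.627264 rad (35.9396°).
Start latitude φ₁ = -0.415161 rad; initial bearing θ = 0.555189 rad.
Destination latitude: φ₂ = arcsin( sin φ₁ cos δ + cos φ₁ sin δ cos θ ) = arcsin(0.129848) = 7.461°.
Δλ = atan2( sin θ sin δ cos φ₁ , cos δ − sin φ₁ sin φ₂ ) = atan2(0.283093, 0.862009) = 0.317314 rad = 18.181°.
λ₂ = 76.469° + 18.181° = 94.650°.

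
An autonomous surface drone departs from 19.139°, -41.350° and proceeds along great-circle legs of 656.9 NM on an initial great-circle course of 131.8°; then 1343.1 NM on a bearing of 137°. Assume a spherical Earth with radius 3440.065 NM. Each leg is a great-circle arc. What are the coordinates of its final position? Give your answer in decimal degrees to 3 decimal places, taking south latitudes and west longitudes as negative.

latitude -4.900°, longitude -17.943°

Apply the spherical direct solution leg by leg, carrying full precision between legs.
Leg 1: from (19.139°, -41.350°), δ = 656.9/3440.065 = 0.190956 rad, θ = 131.8° → φ = 11.677°, λ = -33.043°.
Leg 2: from (11.677°, -33.043°), δ = 1343.1/3440.065 = 0.390429 rad, θ = 137° → φ = -4.900°, λ = -17.943°.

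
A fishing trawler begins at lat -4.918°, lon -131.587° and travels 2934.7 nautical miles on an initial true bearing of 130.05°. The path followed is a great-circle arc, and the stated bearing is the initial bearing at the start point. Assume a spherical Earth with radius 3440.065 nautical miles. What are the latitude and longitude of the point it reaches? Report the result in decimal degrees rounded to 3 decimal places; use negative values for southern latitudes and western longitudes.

latitude -32.638°, longitude -88.369°

Central angle δ = d/R = 0.853094 rad.
Converting: φ₁ = -0.085835 rad, θ = 2.269801 rad.
Destination latitude: φ₂ = arcsin( sin φ₁ cos δ + cos φ₁ sin δ cos θ ) = arcsin(-0.539324) = -32.638°.
For the longitude increment, Δλ = atan2( sin θ sin δ cos φ₁, cos δ − sin φ₁ sin φ₂ ) = atan2(0.574530, 0.611419) = 43.218°.
Hence λ₂ = -131.587° + 43.218° = -88.369°.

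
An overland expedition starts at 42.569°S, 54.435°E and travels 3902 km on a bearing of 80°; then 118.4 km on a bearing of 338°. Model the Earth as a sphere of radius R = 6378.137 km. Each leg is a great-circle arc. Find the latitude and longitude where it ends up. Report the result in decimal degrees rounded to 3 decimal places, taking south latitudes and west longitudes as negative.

latitude -27.720°, longitude 94.140°

Apply the spherical direct solution leg by leg, carrying full precision between legs.
Leg 1: from (-42.569°, 54.435°), δ = 3902/6378.137 = 0.611777 rad, θ = 80° → φ = -28.707°, λ = 94.590°.
Leg 2: from (-28.707°, 94.590°), δ = 118.4/6378.137 = 0.018563 rad, θ = 338° → φ = -27.720°, λ = 94.140°.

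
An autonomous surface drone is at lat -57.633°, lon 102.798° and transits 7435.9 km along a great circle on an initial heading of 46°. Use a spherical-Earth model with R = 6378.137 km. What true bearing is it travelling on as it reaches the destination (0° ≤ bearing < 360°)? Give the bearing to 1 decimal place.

Angular distance δ = d/R = 7435.9 / 6378.137 = 1.165842 rad.
Start latitude φ₁ = -1.005886 rad; initial bearing θ = 0.802851 rad.
sin φ₂ = sin φ₁ cos δ + cos φ₁ sin δ cos θ = (-0.844636)(0.393977) + (0.535340)(0.919120)(0.694658) = 0.009034
φ₂ = asin(0.009034) = 0.009034 rad = 0.518°.
For the longitude increment, Δλ = atan2( sin θ sin δ cos φ₁, cos δ − sin φ₁ sin φ₂ ) = atan2(0.353946, 0.401607) = 41.390°.
Hence λ₂ = 102.798° + 41.390° = 144.188°.
The forward bearing on arrival equals the back-azimuth from the destination plus 180°.
Back-azimuth from P₂ (0.5°, 144.2°) to P₁ (-57.6°, 102.8°), with Δλ' = λ₁ − λ₂ = -41.4°: atan2( sin Δλ' cos φ₁ , cos φ₂ sin φ₁ − sin φ₂ cos φ₁ cos Δλ' ) = 202.7°.
Final bearing = (202.7° + 180°) mod 360° = 22.7°.

final bearing 22.7°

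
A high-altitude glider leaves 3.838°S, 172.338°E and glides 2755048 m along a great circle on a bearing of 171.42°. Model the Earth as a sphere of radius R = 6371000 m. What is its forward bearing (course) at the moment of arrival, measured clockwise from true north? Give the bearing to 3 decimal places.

δ = 2755048/6371000 = 0.432436 rad (24.7767°).
Start latitude φ₁ = -0.066986 rad; initial bearing θ = 2.991843 rad.
sin φ₂ = sin φ₁ cos δ + cos φ₁ sin δ cos θ = (-0.066936)(0.907948) + (0.997757)(0.419084)(-0.988809) = -0.474238
φ₂ = asin(-0.474238) = -0.494098 rad = -28.310°.
For the longitude increment, Δλ = atan2( sin θ sin δ cos φ₁, cos δ − sin φ₁ sin φ₂ ) = atan2(0.062383, 0.876204) = 4.072°.
Hence λ₂ = 172.338° + 4.072° = 176.410°.
The forward bearing on arrival equals the back-azimuth from the destination plus 180°.
Back-azimuth from P₂ (-28.310°, 176.410°) to P₁ (-3.838°, 172.338°), with Δλ' = λ₁ − λ₂ = -4.072°: atan2( sin Δλ' cos φ₁ , cos φ₂ sin φ₁ − sin φ₂ cos φ₁ cos Δλ' ) = 350.266°.
Final bearing = (350.266° + 180°) mod 360° = 170.266°.

final bearing 170.266°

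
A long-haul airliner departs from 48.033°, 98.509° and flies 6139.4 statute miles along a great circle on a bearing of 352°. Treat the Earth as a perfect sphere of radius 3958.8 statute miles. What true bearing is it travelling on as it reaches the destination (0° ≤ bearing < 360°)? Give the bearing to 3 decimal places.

final bearing 187.264°

Angular distance δ = d/R = 6139.4 / 3958.8 = 1.550823 rad.
With φ₁ = 48.033° = 0.838334 rad and θ = 352° = 6.143559 rad:
Destination latitude: φ₂ = arcsin( sin φ₁ cos δ + cos φ₁ sin δ cos θ ) = arcsin(0.676912) = 42.603°.
For the longitude increment, Δλ = atan2( sin θ sin δ cos φ₁, cos δ − sin φ₁ sin φ₂ ) = atan2(-0.093047, -0.483333) = -169.103°.
λ₂ = λ₁ + Δλ = -70.594°.
The forward bearing on arrival equals the back-azimuth from the destination plus 180°.
Back-azimuth from P₂ (42.603°, -70.594°) to P₁ (48.033°, 98.509°), with Δλ' = λ₁ − λ₂ = 169.103°: atan2( sin Δλ' cos φ₁ , cos φ₂ sin φ₁ − sin φ₂ cos φ₁ cos Δλ' ) = 7.264°.
Final bearing = (7.264° + 180°) mod 360° = 187.264°.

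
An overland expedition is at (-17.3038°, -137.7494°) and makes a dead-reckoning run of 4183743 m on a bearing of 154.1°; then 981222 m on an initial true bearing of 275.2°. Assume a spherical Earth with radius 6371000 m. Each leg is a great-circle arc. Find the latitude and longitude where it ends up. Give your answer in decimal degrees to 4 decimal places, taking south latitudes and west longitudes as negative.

Apply the spherical direct solution leg by leg, carrying full precision between legs.
Leg 1: from (-17.3038°, -137.7494°), δ = 4183743/6371000 = 0.656685 rad, θ = 154.1° → φ = -49.4552°, λ = -113.5303°.
Leg 2: from (-49.4552°, -113.5303°), δ = 981222/6371000 = 0.154014 rad, θ = 275.2° → φ = -47.8905°, λ = -126.6999°.

latitude -47.8905°, longitude -126.6999°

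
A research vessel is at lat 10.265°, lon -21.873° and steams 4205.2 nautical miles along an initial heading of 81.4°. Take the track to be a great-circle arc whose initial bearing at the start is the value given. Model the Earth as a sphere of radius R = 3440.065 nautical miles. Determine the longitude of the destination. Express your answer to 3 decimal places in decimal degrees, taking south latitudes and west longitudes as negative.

Central angle δ = d/R = 1.222419 rad.
Converting: φ₁ = 0.179158 rad, θ = 1.420698 rad.
Destination latitude: φ₂ = arcsin( sin φ₁ cos δ + cos φ₁ sin δ cos θ ) = arcsin(0.199136) = 11.486°.
For the longitude increment, Δλ = atan2( sin θ sin δ cos φ₁, cos δ − sin φ₁ sin φ₂ ) = atan2(0.914484, 0.305887) = 71.505°.
λ₂ = -21.873° + 71.505° = 49.632°.

longitude 49.632°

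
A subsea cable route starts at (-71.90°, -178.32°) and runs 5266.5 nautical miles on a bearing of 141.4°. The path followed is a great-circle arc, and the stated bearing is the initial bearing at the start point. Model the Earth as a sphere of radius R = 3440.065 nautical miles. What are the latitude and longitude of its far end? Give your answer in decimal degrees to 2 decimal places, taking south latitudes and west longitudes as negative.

latitude -16.29°, longitude -38.82°

δ = 5266.5/3440.065 = 1.530930 rad (87.7158°).
With φ₁ = -71.90° = -1.254892 rad and θ = 141.4° = 2.467896 rad:
Applying the spherical law of cosines for sides, sin φ₂ = sin φ₁ cos δ + cos φ₁ sin δ cos θ = -0.280490, so φ₂ = -16.29°.
Then Δλ = atan2(0.193671, -0.226755) = 2.434725 rad, from sin θ sin δ cos φ₁ over cos δ − sin φ₁ sin φ₂.
λ₂ = λ₁ + Δλ = -38.82°.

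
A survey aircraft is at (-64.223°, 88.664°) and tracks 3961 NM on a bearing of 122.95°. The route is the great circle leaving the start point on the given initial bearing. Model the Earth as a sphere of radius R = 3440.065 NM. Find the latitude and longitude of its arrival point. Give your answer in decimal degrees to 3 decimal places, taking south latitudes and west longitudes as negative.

The arc subtends δ = 3961/3440.065 = 1.151432 rad at the centre.
With φ₁ = -64.223° = -1.120903 rad and θ = 122.95° = 2.145882 rad:
Destination latitude: φ₂ = arcsin( sin φ₁ cos δ + cos φ₁ sin δ cos θ ) = arcsin(-0.582696) = -35.640°.
Then Δλ = atan2(0.333298, -0.117534) = 1.909820 rad, from sin θ sin δ cos φ₁ over cos δ − sin φ₁ sin φ₂.
λ₂ = 88.664° + 109.425° = 198.089°, normalized to (−180°, 180°] → -161.911°.

latitude -35.640°, longitude -161.911°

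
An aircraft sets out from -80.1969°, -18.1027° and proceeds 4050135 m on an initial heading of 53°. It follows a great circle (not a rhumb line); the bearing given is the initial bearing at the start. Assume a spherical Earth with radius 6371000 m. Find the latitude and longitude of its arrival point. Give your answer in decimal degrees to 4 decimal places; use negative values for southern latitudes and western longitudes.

latitude -47.0593°, longitude 26.0099°

Angular distance δ = d/R = 4050135 / 6371000 = 0.635714 rad.
Converting: φ₁ = -1.399700 rad, θ = 0.925025 rad.
Applying the spherical law of cosines for sides, sin φ₂ = sin φ₁ cos δ + cos φ₁ sin δ cos θ = -0.732059, so φ₂ = -47.0593°.
For the longitude increment, Δλ = atan2( sin θ sin δ cos φ₁, cos δ − sin φ₁ sin φ₂ ) = atan2(0.080737, 0.083278) = 44.1126°.
Hence λ₂ = -18.1027° + 44.1126° = 26.0099°.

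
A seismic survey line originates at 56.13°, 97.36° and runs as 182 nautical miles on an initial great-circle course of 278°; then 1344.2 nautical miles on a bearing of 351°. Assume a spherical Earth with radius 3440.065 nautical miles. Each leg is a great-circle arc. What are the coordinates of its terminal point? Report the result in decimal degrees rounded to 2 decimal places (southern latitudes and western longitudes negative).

Apply the spherical direct solution leg by leg, carrying full precision between legs.
Leg 1: from (56.13°, 97.36°), δ = 182/3440.065 = 0.052906 rad, θ = 278° → φ = 56.43°, λ = 91.93°.
Leg 2: from (56.43°, 91.93°), δ = 1344.2/3440.065 = 0.390748 rad, θ = 351° → φ = 78.08°, λ = 75.16°.

latitude 78.08°, longitude 75.16°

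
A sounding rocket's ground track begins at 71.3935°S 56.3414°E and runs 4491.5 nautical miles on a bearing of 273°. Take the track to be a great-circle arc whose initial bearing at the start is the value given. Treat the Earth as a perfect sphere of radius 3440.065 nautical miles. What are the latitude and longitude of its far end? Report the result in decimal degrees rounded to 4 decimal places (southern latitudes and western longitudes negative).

latitude -13.4292°, longitude -25.8898°

The arc subtends δ = 4491.5/3440.065 = 1.305644 rad at the centre.
Converting: φ₁ = -1.246052 rad, θ = 4.764749 rad.
sin φ₂ = sin φ₁ cos δ + cos φ₁ sin δ cos θ = (-0.947732)(0.262056) + (0.319067)(0.965053)(0.052336) = -0.232244
φ₂ = asin(-0.232244) = -0.234384 rad = -13.4292°.
Δλ = atan2( sin θ sin δ cos φ₁ , cos δ − sin φ₁ sin φ₂ ) = atan2(-0.307494, 0.041951) = -1.435205 rad = -82.2312°.
Hence λ₂ = 56.3414° + -82.2312° = -25.8898°.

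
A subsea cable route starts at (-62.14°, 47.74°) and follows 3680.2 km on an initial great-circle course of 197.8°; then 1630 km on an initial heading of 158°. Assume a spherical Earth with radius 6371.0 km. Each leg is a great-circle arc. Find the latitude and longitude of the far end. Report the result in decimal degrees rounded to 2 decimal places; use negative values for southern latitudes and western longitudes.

latitude -83.67°, longitude 56.26°

Apply the spherical direct solution leg by leg, carrying full precision between legs.
Leg 1: from (-62.14°, 47.74°), δ = 3680.2/6371 = 0.577649 rad, θ = 197.8° → φ = -79.61°, λ = -64.47°.
Leg 2: from (-79.61°, -64.47°), δ = 1630/6371 = 0.255847 rad, θ = 158° → φ = -83.67°, λ = 56.26°.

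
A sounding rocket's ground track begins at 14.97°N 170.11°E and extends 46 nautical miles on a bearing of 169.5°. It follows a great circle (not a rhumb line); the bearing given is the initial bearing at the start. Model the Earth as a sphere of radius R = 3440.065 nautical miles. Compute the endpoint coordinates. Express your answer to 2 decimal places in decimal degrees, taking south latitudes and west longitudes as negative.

latitude 14.22°, longitude 170.25°

Central angle δ = d/R = 0.013372 rad.
With φ₁ = 14.97° = 0.261276 rad and θ = 169.5° = 2.958333 rad:
sin φ₂ = sin φ₁ cos δ + cos φ₁ sin δ cos θ = (0.258313)(0.999911) + (0.966061)(0.013371)(-0.983255) = 0.245589
φ₂ = asin(0.245589) = 0.248127 rad = 14.22°.
Δλ = atan2( sin θ sin δ cos φ₁ , cos δ − sin φ₁ sin φ₂ ) = atan2(0.002354, 0.936472) = 0.002514 rad = 0.14°.
Hence λ₂ = 170.11° + 0.14° = 170.25°.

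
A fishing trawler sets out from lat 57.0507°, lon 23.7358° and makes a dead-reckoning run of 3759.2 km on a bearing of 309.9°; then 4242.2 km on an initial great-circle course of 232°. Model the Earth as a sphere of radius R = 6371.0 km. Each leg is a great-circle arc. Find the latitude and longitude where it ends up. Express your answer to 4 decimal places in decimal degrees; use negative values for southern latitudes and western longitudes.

Apply the spherical direct solution leg by leg, carrying full precision between legs.
Leg 1: from (57.0507°, 23.7358°), δ = 3759.2/6371 = 0.590049 rad, θ = 309.9° → φ = 63.0474°, λ = -46.6118°.
Leg 2: from (63.0474°, -46.6118°), δ = 4242.2/6371 = 0.665861 rad, θ = 232° → φ = 31.9102°, λ = -81.6025°.

latitude 31.9102°, longitude -81.6025°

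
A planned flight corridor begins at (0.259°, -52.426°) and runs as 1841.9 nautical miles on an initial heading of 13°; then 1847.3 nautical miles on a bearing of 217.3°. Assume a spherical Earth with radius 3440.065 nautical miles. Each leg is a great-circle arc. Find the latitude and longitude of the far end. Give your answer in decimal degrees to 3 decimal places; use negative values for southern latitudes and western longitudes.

Apply the spherical direct solution leg by leg, carrying full precision between legs.
Leg 1: from (0.259°, -52.426°), δ = 1841.9/3440.065 = 0.535426 rad, θ = 13° → φ = 30.067°, λ = -44.805°.
Leg 2: from (30.067°, -44.805°), δ = 1847.3/3440.065 = 0.536996 rad, θ = 217.3° → φ = 4.492°, λ = -62.922°.

latitude 4.492°, longitude -62.922°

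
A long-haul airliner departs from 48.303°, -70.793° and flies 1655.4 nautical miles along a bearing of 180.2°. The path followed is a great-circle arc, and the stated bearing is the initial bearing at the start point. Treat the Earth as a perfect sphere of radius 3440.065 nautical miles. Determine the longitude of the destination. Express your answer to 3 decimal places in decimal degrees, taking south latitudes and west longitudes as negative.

longitude -70.892°

Angular distance δ = d/R = 1655.4 / 3440.065 = 0.481212 rad.
Converting: φ₁ = 0.843046 rad, θ = 3.145083 rad.
Applying the spherical law of cosines for sides, sin φ₂ = sin φ₁ cos δ + cos φ₁ sin δ cos θ = 0.353992, so φ₂ = 20.732°.
Then Δλ = atan2(-0.001075, 0.622118) = -0.001728 rad, from sin θ sin δ cos φ₁ over cos δ − sin φ₁ sin φ₂.
Hence λ₂ = -70.793° + -0.099° = -70.892°.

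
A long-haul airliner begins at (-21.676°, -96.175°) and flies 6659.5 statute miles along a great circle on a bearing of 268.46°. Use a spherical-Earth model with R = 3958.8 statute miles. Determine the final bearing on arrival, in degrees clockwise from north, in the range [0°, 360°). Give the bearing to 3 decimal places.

Angular distance δ = d/R = 6659.5 / 3958.8 = 1.682202 rad.
Start latitude φ₁ = -0.378318 rad; initial bearing θ = 4.685511 rad.
Destination latitude: φ₂ = arcsin( sin φ₁ cos δ + cos φ₁ sin δ cos θ ) = arcsin(0.016244) = 0.931°.
Δλ = atan2( sin θ sin δ cos φ₁ , cos δ − sin φ₁ sin φ₂ ) = atan2(-0.923193, -0.105175) = -1.684233 rad = -96.499°.
λ₂ = -96.175° + -96.499° = -192.674°, normalized to (−180°, 180°] → 167.326°.
The forward bearing on arrival equals the back-azimuth from the destination plus 180°.
Back-azimuth from P₂ (0.931°, 167.326°) to P₁ (-21.676°, -96.175°), with Δλ' = λ₁ − λ₂ = -263.501°: atan2( sin Δλ' cos φ₁ , cos φ₂ sin φ₁ − sin φ₂ cos φ₁ cos Δλ' ) = 111.709°.
Final bearing = (111.709° + 180°) mod 360° = 291.709°.

final bearing 291.709°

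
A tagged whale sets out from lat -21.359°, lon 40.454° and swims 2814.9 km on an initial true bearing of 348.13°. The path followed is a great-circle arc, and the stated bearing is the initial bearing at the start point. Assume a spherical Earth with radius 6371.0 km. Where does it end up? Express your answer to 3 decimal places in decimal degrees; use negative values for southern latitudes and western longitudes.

latitude 3.467°, longitude 35.399°

Angular distance δ = d/R = 2814.9 / 6371 = 0.441830 rad.
Start latitude φ₁ = -0.372785 rad; initial bearing θ = 6.076015 rad.
Destination latitude: φ₂ = arcsin( sin φ₁ cos δ + cos φ₁ sin δ cos θ ) = arcsin(0.060475) = 3.467°.
Δλ = atan2( sin θ sin δ cos φ₁ , cos δ − sin φ₁ sin φ₂ ) = atan2(-0.081912, 0.925996) = -0.088228 rad = -5.055°.
Hence λ₂ = 40.454° + -5.055° = 35.399°.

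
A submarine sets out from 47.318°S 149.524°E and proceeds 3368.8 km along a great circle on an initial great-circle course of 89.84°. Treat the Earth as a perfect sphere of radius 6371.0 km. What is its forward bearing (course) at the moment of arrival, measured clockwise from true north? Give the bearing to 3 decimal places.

final bearing 61.213°

Central angle δ = d/R = 0.528771 rad.
Start latitude φ₁ = -0.825855 rad; initial bearing θ = 1.568004 rad.
sin φ₂ = sin φ₁ cos δ + cos φ₁ sin δ cos θ = (-0.735128)(0.863428) + (0.677929)(0.504473)(0.002793) = -0.633775
φ₂ = asin(-0.633775) = -0.686423 rad = -39.329°.
Then Δλ = atan2(0.341995, 0.397523) = 0.710453 rad, from sin θ sin δ cos φ₁ over cos δ − sin φ₁ sin φ₂.
λ₂ = 149.524° + 40.706° = 190.230°, normalized to (−180°, 180°] → -169.770°.
The forward bearing on arrival equals the back-azimuth from the destination plus 180°.
Back-azimuth from P₂ (-39.329°, -169.770°) to P₁ (-47.318°, 149.524°), with Δλ' = λ₁ − λ₂ = 319.294°: atan2( sin Δλ' cos φ₁ , cos φ₂ sin φ₁ − sin φ₂ cos φ₁ cos Δλ' ) = 241.213°.
Final bearing = (241.213° + 180°) mod 360° = 61.213°.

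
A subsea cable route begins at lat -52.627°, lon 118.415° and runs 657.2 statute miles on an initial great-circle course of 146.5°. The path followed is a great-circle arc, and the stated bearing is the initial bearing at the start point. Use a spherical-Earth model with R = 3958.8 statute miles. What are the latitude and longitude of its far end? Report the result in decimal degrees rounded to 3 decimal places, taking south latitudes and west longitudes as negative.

latitude -60.160°, longitude 128.977°

Angular distance δ = d/R = 657.2 / 3958.8 = 0.166010 rad.
With φ₁ = -52.627° = -0.918514 rad and θ = 146.5° = 2.556907 rad:
Destination latitude: φ₂ = arcsin( sin φ₁ cos δ + cos φ₁ sin δ cos θ ) = arcsin(-0.867419) = -60.160°.
Then Δλ = atan2(0.055363, 0.296913) = 0.184343 rad, from sin θ sin δ cos φ₁ over cos δ − sin φ₁ sin φ₂.
λ₂ = λ₁ + Δλ = 128.977°.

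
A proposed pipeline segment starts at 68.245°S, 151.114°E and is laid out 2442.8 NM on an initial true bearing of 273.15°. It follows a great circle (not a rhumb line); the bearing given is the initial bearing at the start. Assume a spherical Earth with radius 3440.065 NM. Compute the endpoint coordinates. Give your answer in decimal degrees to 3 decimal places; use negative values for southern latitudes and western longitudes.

δ = 2442.8/3440.065 = 0.710103 rad (40.6859°).
With φ₁ = -68.245° = -1.191100 rad and θ = 273.15° = 4.767367 rad:
Applying the spherical law of cosines for sides, sin φ₂ = sin φ₁ cos δ + cos φ₁ sin δ cos θ = -0.691010, so φ₂ = -43.710°.
For the longitude increment, Δλ = atan2( sin θ sin δ cos φ₁, cos δ − sin φ₁ sin φ₂ ) = atan2(-0.241259, 0.116501) = -64.225°.
λ₂ = 151.114° + -64.225° = 86.889°.

latitude -43.710°, longitude 86.889°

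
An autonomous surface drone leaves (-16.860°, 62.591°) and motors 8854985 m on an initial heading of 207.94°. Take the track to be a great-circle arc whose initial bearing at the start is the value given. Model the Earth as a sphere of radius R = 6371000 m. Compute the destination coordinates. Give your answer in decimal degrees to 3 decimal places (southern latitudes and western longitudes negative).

Central angle δ = d/R = 1.389889 rad.
Converting: φ₁ = -0.294263 rad, θ = 3.629238 rad.
Destination latitude: φ₂ = arcsin( sin φ₁ cos δ + cos φ₁ sin δ cos θ ) = arcsin(-0.883852) = -62.111°.
Then Δλ = atan2(-0.441089, -0.076425) = -1.742358 rad, from sin θ sin δ cos φ₁ over cos δ − sin φ₁ sin φ₂.
Hence λ₂ = 62.591° + -99.830° = -37.239°.

latitude -62.111°, longitude -37.239°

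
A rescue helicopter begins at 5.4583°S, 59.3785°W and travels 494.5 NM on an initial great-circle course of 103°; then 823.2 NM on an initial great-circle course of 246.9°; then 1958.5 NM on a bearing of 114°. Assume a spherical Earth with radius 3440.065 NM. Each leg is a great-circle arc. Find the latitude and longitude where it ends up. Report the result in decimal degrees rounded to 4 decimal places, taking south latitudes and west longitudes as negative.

Apply the spherical direct solution leg by leg, carrying full precision between legs.
Leg 1: from (-5.4583°, -59.3785°), δ = 494.5/3440.065 = 0.143747 rad, θ = 103° → φ = -7.2512°, λ = -51.2898°.
Leg 2: from (-7.2512°, -51.2898°), δ = 823.2/3440.065 = 0.239298 rad, θ = 246.9° → φ = -12.4079°, λ = -64.1886°.
Leg 3: from (-12.4079°, -64.1886°), δ = 1958.5/3440.065 = 0.569321 rad, θ = 114° → φ = -23.2730°, λ = -31.7718°.

latitude -23.2730°, longitude -31.7718°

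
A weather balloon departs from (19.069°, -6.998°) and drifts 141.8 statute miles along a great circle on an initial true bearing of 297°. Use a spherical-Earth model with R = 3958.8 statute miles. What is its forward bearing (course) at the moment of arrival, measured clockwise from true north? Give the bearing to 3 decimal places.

final bearing 296.349°

The arc subtends δ = 141.8/3958.8 = 0.035819 rad at the centre.
Start latitude φ₁ = 0.332817 rad; initial bearing θ = 5.183628 rad.
Destination latitude: φ₂ = arcsin( sin φ₁ cos δ + cos φ₁ sin δ cos θ ) = arcsin(0.341863) = 19.990°.
Then Δλ = atan2(-0.030157, 0.887670) = -0.033960 rad, from sin θ sin δ cos φ₁ over cos δ − sin φ₁ sin φ₂.
Hence λ₂ = -6.998° + -1.946° = -8.944°.
The forward bearing on arrival equals the back-azimuth from the destination plus 180°.
Back-azimuth from P₂ (19.990°, -8.944°) to P₁ (19.069°, -6.998°), with Δλ' = λ₁ − λ₂ = 1.946°: atan2( sin Δλ' cos φ₁ , cos φ₂ sin φ₁ − sin φ₂ cos φ₁ cos Δλ' ) = 116.349°.
Final bearing = (116.349° + 180°) mod 360° = 296.349°.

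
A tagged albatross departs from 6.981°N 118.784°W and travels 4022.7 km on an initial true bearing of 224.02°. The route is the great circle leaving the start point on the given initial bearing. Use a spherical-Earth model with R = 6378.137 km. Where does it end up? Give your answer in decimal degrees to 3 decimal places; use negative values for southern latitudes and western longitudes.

latitude -18.830°, longitude -144.440°

The arc subtends δ = 4022.7/6378.137 = 0.630701 rad at the centre.
Converting: φ₁ = 0.121841 rad, θ = 3.909887 rad.
Applying the spherical law of cosines for sides, sin φ₂ = sin φ₁ cos δ + cos φ₁ sin δ cos θ = -0.322759, so φ₂ = -18.830°.
Δλ = atan2( sin θ sin δ cos φ₁ , cos δ − sin φ₁ sin φ₂ ) = atan2(-0.406758, 0.846842) = -0.447783 rad = -25.656°.
Hence λ₂ = -118.784° + -25.656° = -144.440°.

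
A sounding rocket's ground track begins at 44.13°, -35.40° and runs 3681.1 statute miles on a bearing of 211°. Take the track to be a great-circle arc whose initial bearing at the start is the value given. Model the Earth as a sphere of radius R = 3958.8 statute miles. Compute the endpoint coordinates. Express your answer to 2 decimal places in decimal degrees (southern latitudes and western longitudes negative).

latitude -4.40°, longitude -59.86°

δ = 3681.1/3958.8 = 0.929852 rad (53.2766°).
Converting: φ₁ = 0.770214 rad, θ = 3.682645 rad.
Applying the spherical law of cosines for sides, sin φ₂ = sin φ₁ cos δ + cos φ₁ sin δ cos θ = -0.076789, so φ₂ = -4.40°.
Then Δλ = atan2(-0.296306, 0.651419) = -0.426890 rad, from sin θ sin δ cos φ₁ over cos δ − sin φ₁ sin φ₂.
λ₂ = -35.40° + -24.46° = -59.86°.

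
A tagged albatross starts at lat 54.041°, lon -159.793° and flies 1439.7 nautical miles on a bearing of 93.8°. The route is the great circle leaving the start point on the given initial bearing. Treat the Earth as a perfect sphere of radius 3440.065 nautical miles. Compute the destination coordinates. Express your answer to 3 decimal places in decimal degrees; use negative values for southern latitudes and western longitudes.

latitude 46.366°, longitude -123.803°

δ = 1439.7/3440.065 = 0.418510 rad (23.9788°).
Start latitude φ₁ = 0.943193 rad; initial bearing θ = 1.637119 rad.
sin φ₂ = sin φ₁ cos δ + cos φ₁ sin δ cos θ = (0.809437)(0.913696) + (0.587206)(0.406399)(-0.066274) = 0.723764
φ₂ = asin(0.723764) = 0.809241 rad = 46.366°.
Δλ = atan2( sin θ sin δ cos φ₁ , cos δ − sin φ₁ sin φ₂ ) = atan2(0.238115, 0.327854) = 0.628150 rad = 35.990°.
λ₂ = -159.793° + 35.990° = -123.803°.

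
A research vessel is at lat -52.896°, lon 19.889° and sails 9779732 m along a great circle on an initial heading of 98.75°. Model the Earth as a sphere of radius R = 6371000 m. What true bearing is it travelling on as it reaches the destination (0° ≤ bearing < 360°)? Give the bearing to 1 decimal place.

final bearing 36.9°

Central angle δ = d/R = 1.535039 rad.
With φ₁ = -52.896° = -0.923209 rad and θ = 98.75° = 1.723513 rad:
Applying the spherical law of cosines for sides, sin φ₂ = sin φ₁ cos δ + cos φ₁ sin δ cos θ = -0.120224, so φ₂ = -6.905°.
Then Δλ = atan2(0.595861, -0.060134) = 1.671375 rad, from sin θ sin δ cos φ₁ over cos δ − sin φ₁ sin φ₂.
Hence λ₂ = 19.889° + 95.763° = 115.652°.
The forward bearing on arrival equals the back-azimuth from the destination plus 180°.
Back-azimuth from P₂ (-6.9°, 115.7°) to P₁ (-52.9°, 19.9°), with Δλ' = λ₁ − λ₂ = -95.8°: atan2( sin Δλ' cos φ₁ , cos φ₂ sin φ₁ − sin φ₂ cos φ₁ cos Δλ' ) = 216.9°.
Final bearing = (216.9° + 180°) mod 360° = 36.9°.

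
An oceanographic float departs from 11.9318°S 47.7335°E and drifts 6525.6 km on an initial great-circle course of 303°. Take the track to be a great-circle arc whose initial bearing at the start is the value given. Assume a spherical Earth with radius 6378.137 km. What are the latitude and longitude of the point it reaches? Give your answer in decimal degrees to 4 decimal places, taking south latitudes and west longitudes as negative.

latitude 20.3209°, longitude -2.0424°

The arc subtends δ = 6525.6/6378.137 = 1.023120 rad at the centre.
With φ₁ = -11.9318° = -0.208249 rad and θ = 303° = 5.288348 rad:
Destination latitude: φ₂ = arcsin( sin φ₁ cos δ + cos φ₁ sin δ cos θ ) = arcsin(0.347278) = 20.3209°.
Then Δλ = atan2(-0.700534, 0.592504) = -0.868753 rad, from sin θ sin δ cos φ₁ over cos δ − sin φ₁ sin φ₂.
λ₂ = λ₁ + Δλ = -2.0424°.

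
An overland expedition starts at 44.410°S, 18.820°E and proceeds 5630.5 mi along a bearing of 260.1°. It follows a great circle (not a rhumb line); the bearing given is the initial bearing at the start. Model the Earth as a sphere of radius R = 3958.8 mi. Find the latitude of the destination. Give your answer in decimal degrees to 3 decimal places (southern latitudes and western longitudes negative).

The arc subtends δ = 5630.5/3958.8 = 1.422274 rad at the centre.
Converting: φ₁ = -0.775101 rad, θ = 4.539601 rad.
sin φ₂ = sin φ₁ cos δ + cos φ₁ sin δ cos θ = (-0.699788)(0.147976) + (0.714351)(0.988991)(-0.171929) = -0.225018
φ₂ = asin(-0.225018) = -0.226961 rad = -13.004°.
Δλ = atan2( sin θ sin δ cos φ₁ , cos δ − sin φ₁ sin φ₂ ) = atan2(-0.695966, -0.009488) = -1.584429 rad = -90.781°.
Hence λ₂ = 18.820° + -90.781° = -71.961°.

latitude -13.004°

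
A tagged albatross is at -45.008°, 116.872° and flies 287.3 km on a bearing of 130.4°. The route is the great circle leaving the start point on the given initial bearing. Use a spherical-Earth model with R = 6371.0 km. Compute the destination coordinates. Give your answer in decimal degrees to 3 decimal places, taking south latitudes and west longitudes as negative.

Angular distance δ = d/R = 287.3 / 6371 = 0.045095 rad.
With φ₁ = -45.008° = -0.785538 rad and θ = 130.4° = 2.275909 rad:
sin φ₂ = sin φ₁ cos δ + cos φ₁ sin δ cos θ = (-0.707206)(0.998983) + (0.707008)(0.045080)(-0.648120) = -0.727143
φ₂ = asin(-0.727143) = -0.814151 rad = -46.647°.
Δλ = atan2( sin θ sin δ cos φ₁ , cos δ − sin φ₁ sin φ₂ ) = atan2(0.024272, 0.484744) = 0.050029 rad = 2.866°.
Hence λ₂ = 116.872° + 2.866° = 119.738°.

latitude -46.647°, longitude 119.738°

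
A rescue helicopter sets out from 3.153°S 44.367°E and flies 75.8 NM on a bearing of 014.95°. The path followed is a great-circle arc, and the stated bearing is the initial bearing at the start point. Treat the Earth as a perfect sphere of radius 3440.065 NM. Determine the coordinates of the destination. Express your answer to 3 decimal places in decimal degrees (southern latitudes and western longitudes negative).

latitude -1.933°, longitude 44.693°

Central angle δ = d/R = 0.022034 rad.
With φ₁ = -3.153° = -0.055030 rad and θ = 14.95° = 0.260927 rad:
sin φ₂ = sin φ₁ cos δ + cos φ₁ sin δ cos θ = (-0.055002)(0.999757) + (0.998486)(0.022033)(0.966151) = -0.033734
φ₂ = asin(-0.033734) = -0.033741 rad = -1.933°.
For the longitude increment, Δλ = atan2( sin θ sin δ cos φ₁, cos δ − sin φ₁ sin φ₂ ) = atan2(0.005675, 0.997902) = 0.326°.
λ₂ = λ₁ + Δλ = 44.693°.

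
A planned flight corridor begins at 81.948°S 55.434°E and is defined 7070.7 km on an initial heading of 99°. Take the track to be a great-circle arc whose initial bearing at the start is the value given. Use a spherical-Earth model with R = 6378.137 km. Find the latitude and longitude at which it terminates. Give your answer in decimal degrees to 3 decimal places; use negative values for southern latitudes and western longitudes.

latitude -27.461°, longitude 150.359°

δ = 7070.7/6378.137 = 1.108584 rad (63.5172°).
With φ₁ = -81.948° = -1.430262 rad and θ = 99° = 1.727876 rad:
Destination latitude: φ₂ = arcsin( sin φ₁ cos δ + cos φ₁ sin δ cos θ ) = arcsin(-0.461146) = -27.461°.
For the longitude increment, Δλ = atan2( sin θ sin δ cos φ₁, cos δ − sin φ₁ sin φ₂ ) = atan2(0.123830, -0.010670) = 94.925°.
λ₂ = 55.434° + 94.925° = 150.359°.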